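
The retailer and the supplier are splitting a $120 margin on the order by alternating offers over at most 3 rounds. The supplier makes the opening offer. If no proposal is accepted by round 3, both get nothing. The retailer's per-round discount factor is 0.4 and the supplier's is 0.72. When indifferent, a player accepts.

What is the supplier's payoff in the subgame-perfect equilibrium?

106.56

Solve by backward induction from round 3.
Round 3 (the supplier proposes): rejection yields 0 for the retailer; the supplier offers 0 and keeps 120.
Round 2 (the retailer proposes): the supplier can get 120 next round, worth 0.72 × 120 = 86.4 now. The retailer offers 86.4 and keeps 120 − 86.4 = 33.6.
Round 1 (the supplier proposes): the retailer can get 33.6 next round, worth 0.4 × 33.6 = 13.44 now. The supplier offers 13.44 and keeps 120 − 13.44 = 106.56.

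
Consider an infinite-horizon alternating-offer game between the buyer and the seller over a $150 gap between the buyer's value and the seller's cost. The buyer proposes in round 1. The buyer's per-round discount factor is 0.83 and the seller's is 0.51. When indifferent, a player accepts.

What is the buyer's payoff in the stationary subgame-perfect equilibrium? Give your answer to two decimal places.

Let x be the buyer's share when the buyer proposes and y be the seller's share when the seller proposes.
The seller accepts iff offered ≥ 0.51·y, so x = 150 − 0.51y. Symmetrically y = 150 − 0.83x.
Substituting: x = 150 − 0.51(150 − 0.83x), giving x(1 − 0.83·0.51) = 150(1 − 0.51).
So x = 150 × 0.49 / 0.5767 ≈ 127.4493, and the seller receives 150 − x ≈ 22.5507.

127.45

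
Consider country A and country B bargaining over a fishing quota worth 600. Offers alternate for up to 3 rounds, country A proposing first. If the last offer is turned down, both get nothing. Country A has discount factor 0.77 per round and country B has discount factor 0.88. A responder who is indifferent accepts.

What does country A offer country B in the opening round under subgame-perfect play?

By backward induction:
Round 3 (country A proposes): country B will accept anything ≥ 0, so country A offers 0 and keeps 600.
Round 2 (country B proposes): country A can get 600 next round, worth 0.77 × 600 = 462 now, so country B offers 462, keeping 138.
Round 1 (country A proposes): country B can get 138 next round, worth 0.88 × 138 = 121.44 now; country A offers that and keeps 478.56.

121.44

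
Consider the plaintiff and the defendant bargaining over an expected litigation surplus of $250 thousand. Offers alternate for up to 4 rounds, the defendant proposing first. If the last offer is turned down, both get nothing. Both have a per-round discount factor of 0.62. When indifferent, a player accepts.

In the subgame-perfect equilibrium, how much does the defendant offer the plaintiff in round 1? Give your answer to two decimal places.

118.48

Round 4 (the plaintiff proposes): rejection yields 0 for the defendant; the plaintiff offers 0 and keeps 250.
Round 3 (the defendant proposes): the plaintiff can get 250 next round, worth 0.62 × 250 = 155 now; the defendant offers that and keeps 95.
Round 2 (the plaintiff proposes): the defendant can get 95 next round, worth 0.62 × 95 = 58.9 now, so the plaintiff offers 58.9, keeping 191.1.
Round 1 (the defendant proposes): the plaintiff can get 191.1 next round, worth 0.62 × 191.1 = 118.482 now, so the defendant offers 118.482, keeping 131.518.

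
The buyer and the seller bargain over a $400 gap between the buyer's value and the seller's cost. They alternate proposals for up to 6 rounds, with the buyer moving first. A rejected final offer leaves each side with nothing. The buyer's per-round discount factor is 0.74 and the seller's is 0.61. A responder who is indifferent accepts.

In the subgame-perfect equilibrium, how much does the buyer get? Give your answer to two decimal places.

Round 6 (the seller proposes): rejection yields 0 for the buyer; the seller offers 0 and keeps 400.
Round 5 (the buyer proposes): the seller can get 400 next round, worth 0.61 × 400 = 244 now; the buyer offers that and keeps 156.
Round 4 (the seller proposes): the buyer can get 156 next round, worth 0.74 × 156 = 115.44 now. The seller offers 115.44 and keeps 400 − 115.44 = 284.56.
Round 3 (the buyer proposes): the seller can get 284.56 next round, worth 0.61 × 284.56 = 173.5816 now, so the buyer offers 173.5816, keeping 226.4184.
Round 2 (the seller proposes): the buyer can get 226.4184 next round, worth 0.74 × 226.4184 = 167.549616 now. The seller offers 167.549616 and keeps 400 − 167.549616 = 232.450384.
Round 1 (the buyer proposes): the seller can get 232.450384 next round, worth 0.61 × 232.450384 = 141.79473424 now; the buyer offers that and keeps 258.20526576.

258.21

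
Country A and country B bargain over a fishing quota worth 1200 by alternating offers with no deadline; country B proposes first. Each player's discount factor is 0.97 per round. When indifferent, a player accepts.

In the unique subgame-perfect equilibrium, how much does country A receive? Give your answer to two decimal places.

When country B proposes, country A accepts any offer worth at least 0.97 times what country A would get by proposing next round; and vice versa.
This gives x = 1200 − 0.97y and y = 1200 − 0.97x, where x and y are each side's share when it proposes.
Hence (1 − 0.97·0.97)x = 1200(1 − 0.97), i.e. 0.0591·x = 36.
x ≈ 609.1371; country A's share is 1200 − x ≈ 590.8629.

590.86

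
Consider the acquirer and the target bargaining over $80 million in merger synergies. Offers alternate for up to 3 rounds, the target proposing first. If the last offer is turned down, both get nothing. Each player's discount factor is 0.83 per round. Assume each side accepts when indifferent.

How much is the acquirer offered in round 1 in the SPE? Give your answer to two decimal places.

Round 3 (the target proposes): the acquirer will accept anything ≥ 0, so the target offers 0 and keeps 80.
Round 2 (the acquirer proposes): the target can get 80 next round, worth 0.83 × 80 = 66.4 now, so the acquirer offers 66.4, keeping 13.6.
Round 1 (the target proposes): the acquirer can get 13.6 next round, worth 0.83 × 13.6 = 11.288 now. The target offers 11.288 and keeps 80 − 11.288 = 68.712.

11.29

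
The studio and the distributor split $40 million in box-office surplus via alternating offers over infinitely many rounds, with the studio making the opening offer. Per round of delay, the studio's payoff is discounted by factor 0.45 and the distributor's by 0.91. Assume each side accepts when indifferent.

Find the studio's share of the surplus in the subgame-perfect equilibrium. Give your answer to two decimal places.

When the studio proposes, the distributor accepts any offer worth at least 0.91 times what the distributor would get by proposing next round; and vice versa.
This gives x = 40 − 0.91y and y = 40 − 0.45x, where x and y are each side's share when it proposes.
Hence (1 − 0.91·0.45)x = 40(1 − 0.91), i.e. 0.5905·x = 3.6.
x ≈ 6.0965; the distributor's share is 40 − x ≈ 33.9035.

6.10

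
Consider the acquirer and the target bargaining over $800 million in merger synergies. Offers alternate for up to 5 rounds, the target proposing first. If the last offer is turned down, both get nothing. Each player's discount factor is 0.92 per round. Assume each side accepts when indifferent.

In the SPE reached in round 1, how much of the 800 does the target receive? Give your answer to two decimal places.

691.28

Round 5 (the target proposes): rejection yields 0 for the acquirer; the target offers 0 and keeps 800.
Round 4 (the acquirer proposes): the target can get 800 next round, worth 0.92 × 800 = 736 now. The acquirer offers 736 and keeps 800 − 736 = 64.
Round 3 (the target proposes): the acquirer can get 64 next round, worth 0.92 × 64 = 58.88 now. The target offers 58.88 and keeps 800 − 58.88 = 741.12.
Round 2 (the acquirer proposes): the target can get 741.12 next round, worth 0.92 × 741.12 = 681.8304 now. The acquirer offers 681.8304 and keeps 800 − 681.8304 = 118.1696.
Round 1 (the target proposes): the acquirer can get 118.1696 next round, worth 0.92 × 118.1696 = 108.716032 now, so the target offers 108.716032, keeping 691.283968.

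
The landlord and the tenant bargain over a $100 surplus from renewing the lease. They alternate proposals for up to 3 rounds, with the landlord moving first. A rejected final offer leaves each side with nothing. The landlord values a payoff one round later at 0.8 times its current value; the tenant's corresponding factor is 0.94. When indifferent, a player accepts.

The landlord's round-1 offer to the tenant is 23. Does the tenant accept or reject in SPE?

Work out the tenant's continuation value if the offer is rejected.
Round 3 (the landlord proposes): the tenant will accept anything ≥ 0, so the landlord offers 0 and keeps 100.
Round 2 (the tenant proposes): the landlord can get 100 next round, worth 0.8 × 100 = 80 now; the tenant offers that and keeps 20.
So by rejecting in round 1, the tenant gets 20 next round, worth 0.94 × 20 = 18.8 now.
Offer 23 ≥ 18.8, so the tenant accepts.

Accept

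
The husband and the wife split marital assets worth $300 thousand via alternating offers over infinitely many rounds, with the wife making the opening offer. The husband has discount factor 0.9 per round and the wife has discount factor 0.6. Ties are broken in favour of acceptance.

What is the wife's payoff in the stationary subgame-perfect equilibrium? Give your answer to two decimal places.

65.22

Let x be the wife's share when the wife proposes and y be the husband's share when the husband proposes.
The husband accepts iff offered ≥ 0.9·y, so x = 300 − 0.9y. Symmetrically y = 300 − 0.6x.
Substituting: x = 300 − 0.9(300 − 0.6x), giving x(1 − 0.6·0.9) = 300(1 − 0.9).
So x = 300 × 0.1 / 0.46 ≈ 65.2174, and the husband receives 300 − x ≈ 234.7826.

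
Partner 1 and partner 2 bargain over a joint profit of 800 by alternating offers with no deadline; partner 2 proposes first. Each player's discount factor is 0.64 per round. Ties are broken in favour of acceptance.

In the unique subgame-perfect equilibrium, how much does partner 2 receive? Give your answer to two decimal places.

487.80

When partner 2 proposes, partner 1 accepts any offer worth at least 0.64 times what partner 1 would get by proposing next round; and vice versa.
This gives x = 800 − 0.64y and y = 800 − 0.64x, where x and y are each side's share when it proposes.
Hence (1 − 0.64·0.64)x = 800(1 − 0.64), i.e. 0.5904·x = 288.
x ≈ 487.8049; partner 1's share is 800 − x ≈ 312.1951.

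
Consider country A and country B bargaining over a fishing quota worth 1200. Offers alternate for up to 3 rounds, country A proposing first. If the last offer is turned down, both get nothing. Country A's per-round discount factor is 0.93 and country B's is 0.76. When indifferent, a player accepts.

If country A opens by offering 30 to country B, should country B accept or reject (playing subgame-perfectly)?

Round 3 (country A proposes): rejection yields 0 for country B; country A offers 0 and keeps 1200.
Round 2 (country B proposes): country A can get 1200 next round, worth 0.93 × 1200 = 1116 now. Country B offers 1116 and keeps 1200 − 1116 = 84.
So by rejecting in round 1, country B gets 84 next round, worth 0.76 × 84 = 63.84 now.
Offer 30 < 63.84, so country B rejects.

Reject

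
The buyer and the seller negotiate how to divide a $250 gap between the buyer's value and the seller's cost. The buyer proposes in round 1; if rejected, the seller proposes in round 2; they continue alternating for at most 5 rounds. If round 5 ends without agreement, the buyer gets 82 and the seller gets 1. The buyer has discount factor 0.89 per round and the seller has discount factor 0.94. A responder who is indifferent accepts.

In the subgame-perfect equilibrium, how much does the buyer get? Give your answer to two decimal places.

201.82

Round 5 (the buyer proposes): the seller gets 1 if talks fail, so the buyer offers 1 and keeps 249.
Round 4 (the seller proposes): the buyer can get 249 next round, worth 0.89 × 249 = 221.61 now. The seller offers 221.61 and keeps 250 − 221.61 = 28.39.
Round 3 (the buyer proposes): the seller can get 28.39 next round, worth 0.94 × 28.39 = 26.6866 now, so the buyer offers 26.6866, keeping 223.3134.
Round 2 (the seller proposes): the buyer can get 223.3134 next round, worth 0.89 × 223.3134 = 198.748926 now, so the seller offers 198.748926, keeping 51.251074.
Round 1 (the buyer proposes): the seller can get 51.251074 next round, worth 0.94 × 51.251074 = 48.17600956 now, so the buyer offers 48.17600956, keeping 201.82399044.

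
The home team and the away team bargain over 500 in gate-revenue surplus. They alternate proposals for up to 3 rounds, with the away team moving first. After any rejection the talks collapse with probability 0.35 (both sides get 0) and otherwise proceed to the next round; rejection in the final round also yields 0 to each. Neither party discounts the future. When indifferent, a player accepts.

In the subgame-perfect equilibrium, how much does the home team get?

By backward induction:
Round 3 (the away team proposes): the home team will accept anything ≥ 0, so the away team offers 0 and keeps 500.
Round 2 (the home team proposes): rejecting gives the away team an expected 0.65 × 500 = 325. The home team offers 325 and keeps 500 − 325 = 175.
Round 1 (the away team proposes): rejecting gives the home team an expected 0.65 × 175 = 113.75; the away team offers that and keeps 386.25.

113.75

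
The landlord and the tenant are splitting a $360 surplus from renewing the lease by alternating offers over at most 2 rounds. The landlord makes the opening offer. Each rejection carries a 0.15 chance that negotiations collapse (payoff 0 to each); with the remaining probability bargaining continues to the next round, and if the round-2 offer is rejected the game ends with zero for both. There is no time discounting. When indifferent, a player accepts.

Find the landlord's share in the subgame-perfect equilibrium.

By backward induction:
Round 2 (the tenant proposes): the landlord will accept anything ≥ 0, so the tenant offers 0 and keeps 360.
Round 1 (the landlord proposes): rejecting gives the tenant an expected 0.85 × 360 = 306; the landlord offers that and keeps 54.

54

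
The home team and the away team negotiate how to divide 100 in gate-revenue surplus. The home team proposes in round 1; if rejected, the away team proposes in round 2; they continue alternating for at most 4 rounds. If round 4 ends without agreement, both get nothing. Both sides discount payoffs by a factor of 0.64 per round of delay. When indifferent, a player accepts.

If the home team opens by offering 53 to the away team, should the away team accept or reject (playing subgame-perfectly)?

Accept

Round 4 (the away team proposes): the home team will accept anything ≥ 0, so the away team offers 0 and keeps 100.
Round 3 (the home team proposes): the away team can get 100 next round, worth 0.64 × 100 = 64 now. The home team offers 64 and keeps 100 − 64 = 36.
Round 2 (the away team proposes): the home team can get 36 next round, worth 0.64 × 36 = 23.04 now, so the away team offers 23.04, keeping 76.96.
So by rejecting in round 1, the away team gets 76.96 next round, worth 0.64 × 76.96 = 49.2544 now.
Offer 53 ≥ 49.2544, so the away team accepts.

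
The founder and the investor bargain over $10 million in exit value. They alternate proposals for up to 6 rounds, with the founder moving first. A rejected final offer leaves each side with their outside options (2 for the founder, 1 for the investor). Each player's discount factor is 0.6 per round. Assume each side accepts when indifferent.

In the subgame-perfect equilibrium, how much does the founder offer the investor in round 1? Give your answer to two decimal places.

Round 6 (the investor proposes): the founder gets 2 if talks fail, so the investor offers 2 and keeps 8.
Round 5 (the founder proposes): the investor can get 8 next round, worth 0.6 × 8 = 4.8 now, so the founder offers 4.8, keeping 5.2.
Round 4 (the investor proposes): the founder can get 5.2 next round, worth 0.6 × 5.2 = 3.12 now; the investor offers that and keeps 6.88.
Round 3 (the founder proposes): the investor can get 6.88 next round, worth 0.6 × 6.88 = 4.128 now; the founder offers that and keeps 5.872.
Round 2 (the investor proposes): the founder can get 5.872 next round, worth 0.6 × 5.872 = 3.5232 now. The investor offers 3.5232 and keeps 10 − 3.5232 = 6.4768.
Round 1 (the founder proposes): the investor can get 6.4768 next round, worth 0.6 × 6.4768 = 3.88608 now; the founder offers that and keeps 6.11392.

3.89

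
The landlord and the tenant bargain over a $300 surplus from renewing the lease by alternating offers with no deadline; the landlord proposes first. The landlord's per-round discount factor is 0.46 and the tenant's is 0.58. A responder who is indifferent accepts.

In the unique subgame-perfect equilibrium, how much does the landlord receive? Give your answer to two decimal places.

Let x be the landlord's share when the landlord proposes and y be the tenant's share when the tenant proposes.
The tenant accepts iff offered ≥ 0.58·y, so x = 300 − 0.58y. Symmetrically y = 300 − 0.46x.
Substituting: x = 300 − 0.58(300 − 0.46x), giving x(1 − 0.46·0.58) = 300(1 − 0.58).
So x = 300 × 0.42 / 0.7332 ≈ 171.8494, and the tenant receives 300 − x ≈ 128.1506.

171.85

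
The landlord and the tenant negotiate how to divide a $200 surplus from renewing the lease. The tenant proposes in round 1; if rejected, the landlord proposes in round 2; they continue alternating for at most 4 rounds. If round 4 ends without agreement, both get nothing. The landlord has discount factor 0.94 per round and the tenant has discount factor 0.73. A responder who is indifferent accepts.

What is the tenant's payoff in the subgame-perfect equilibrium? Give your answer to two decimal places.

Round 4 (the landlord proposes): the tenant will accept anything ≥ 0, so the landlord offers 0 and keeps 200.
Round 3 (the tenant proposes): the landlord can get 200 next round, worth 0.94 × 200 = 188 now, so the tenant offers 188, keeping 12.
Round 2 (the landlord proposes): the tenant can get 12 next round, worth 0.73 × 12 = 8.76 now. The landlord offers 8.76 and keeps 200 − 8.76 = 191.24.
Round 1 (the tenant proposes): the landlord can get 191.24 next round, worth 0.94 × 191.24 = 179.7656 now, so the tenant offers 179.7656, keeping 20.2344.

20.23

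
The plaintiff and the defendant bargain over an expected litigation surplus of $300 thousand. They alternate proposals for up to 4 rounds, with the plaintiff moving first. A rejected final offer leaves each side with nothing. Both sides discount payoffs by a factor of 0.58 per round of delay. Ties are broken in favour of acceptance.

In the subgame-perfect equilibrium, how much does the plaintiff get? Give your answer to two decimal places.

168.39

By backward induction:
Round 4 (the defendant proposes): rejection yields 0 for the plaintiff; the defendant offers 0 and keeps 300.
Round 3 (the plaintiff proposes): the defendant can get 300 next round, worth 0.58 × 300 = 174 now; the plaintiff offers that and keeps 126.
Round 2 (the defendant proposes): the plaintiff can get 126 next round, worth 0.58 × 126 = 73.08 now; the defendant offers that and keeps 226.92.
Round 1 (the plaintiff proposes): the defendant can get 226.92 next round, worth 0.58 × 226.92 = 131.6136 now. The plaintiff offers 131.6136 and keeps 300 − 131.6136 = 168.3864.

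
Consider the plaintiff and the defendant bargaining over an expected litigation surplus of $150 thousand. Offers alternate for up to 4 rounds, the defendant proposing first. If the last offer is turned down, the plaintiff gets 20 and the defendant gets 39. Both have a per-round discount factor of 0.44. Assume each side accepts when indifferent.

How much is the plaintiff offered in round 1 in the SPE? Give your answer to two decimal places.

Round 4 (the plaintiff proposes): the defendant gets 39 if talks fail, so the plaintiff offers 39 and keeps 111.
Round 3 (the defendant proposes): the plaintiff can get 111 next round, worth 0.44 × 111 = 48.84 now; the defendant offers that and keeps 101.16.
Round 2 (the plaintiff proposes): the defendant can get 101.16 next round, worth 0.44 × 101.16 = 44.5104 now; the plaintiff offers that and keeps 105.4896.
Round 1 (the defendant proposes): the plaintiff can get 105.4896 next round, worth 0.44 × 105.4896 = 46.415424 now; the defendant offers that and keeps 103.584576.

46.42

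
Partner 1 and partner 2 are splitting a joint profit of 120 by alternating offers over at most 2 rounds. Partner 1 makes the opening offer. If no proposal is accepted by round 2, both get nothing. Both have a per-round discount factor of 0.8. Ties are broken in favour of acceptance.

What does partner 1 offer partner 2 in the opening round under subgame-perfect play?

Round 2 (partner 2 proposes): rejection yields 0 for partner 1; partner 2 offers 0 and keeps 120.
Round 1 (partner 1 proposes): partner 2 can get 120 next round, worth 0.8 × 120 = 96 now, so partner 1 offers 96, keeping 24.

96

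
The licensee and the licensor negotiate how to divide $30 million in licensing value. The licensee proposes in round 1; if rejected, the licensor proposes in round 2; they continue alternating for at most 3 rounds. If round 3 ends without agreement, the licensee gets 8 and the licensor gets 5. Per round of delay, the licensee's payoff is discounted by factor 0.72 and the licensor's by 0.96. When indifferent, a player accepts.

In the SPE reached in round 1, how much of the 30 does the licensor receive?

11.52

Round 3 (the licensee proposes): the licensor gets 5 if talks fail, so the licensee offers 5 and keeps 25.
Round 2 (the licensor proposes): the licensee can get 25 next round, worth 0.72 × 25 = 18 now; the licensor offers that and keeps 12.
Round 1 (the licensee proposes): the licensor can get 12 next round, worth 0.96 × 12 = 11.52 now; the licensee offers that and keeps 18.48.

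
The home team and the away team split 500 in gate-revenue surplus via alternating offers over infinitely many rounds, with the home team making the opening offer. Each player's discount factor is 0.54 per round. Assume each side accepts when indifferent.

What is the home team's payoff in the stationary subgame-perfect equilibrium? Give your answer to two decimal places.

324.68

In a stationary SPE each proposer offers the other exactly their discounted continuation value.
If the home team keeps x when proposing and the away team keeps y when proposing, then x = 500 − 0.54y and y = 500 − 0.54x.
Solving: x = 500(1 − 0.54) / (1 − 0.54·0.54) = 230 / 0.7084 ≈ 324.6753.
The away team gets 500 − 324.6753 ≈ 175.3247.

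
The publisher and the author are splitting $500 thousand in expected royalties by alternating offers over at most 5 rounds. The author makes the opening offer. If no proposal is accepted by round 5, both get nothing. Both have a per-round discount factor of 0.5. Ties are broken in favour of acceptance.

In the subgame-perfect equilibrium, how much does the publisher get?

Round 5 (the author proposes): the publisher will accept anything ≥ 0, so the author offers 0 and keeps 500.
Round 4 (the publisher proposes): the author can get 500 next round, worth 0.5 × 500 = 250 now, so the publisher offers 250, keeping 250.
Round 3 (the author proposes): the publisher can get 250 next round, worth 0.5 × 250 = 125 now; the author offers that and keeps 375.
Round 2 (the publisher proposes): the author can get 375 next round, worth 0.5 × 375 = 187.5 now; the publisher offers that and keeps 312.5.
Round 1 (the author proposes): the publisher can get 312.5 next round, worth 0.5 × 312.5 = 156.25 now, so the author offers 156.25, keeping 343.75.

156.25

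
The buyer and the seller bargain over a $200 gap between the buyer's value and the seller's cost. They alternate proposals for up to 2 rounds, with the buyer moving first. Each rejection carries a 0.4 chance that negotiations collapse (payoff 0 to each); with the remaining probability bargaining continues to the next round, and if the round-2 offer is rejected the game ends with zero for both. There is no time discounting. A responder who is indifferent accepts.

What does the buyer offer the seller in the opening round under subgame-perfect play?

120

Round 2 (the seller proposes): the buyer will accept anything ≥ 0, so the seller offers 0 and keeps 200.
Round 1 (the buyer proposes): rejecting gives the seller an expected 0.6 × 200 = 120; the buyer offers that and keeps 80.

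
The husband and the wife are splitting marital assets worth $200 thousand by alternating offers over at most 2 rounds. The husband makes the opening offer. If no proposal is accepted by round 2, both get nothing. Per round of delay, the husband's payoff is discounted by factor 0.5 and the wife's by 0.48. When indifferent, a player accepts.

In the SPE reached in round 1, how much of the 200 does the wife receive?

96

Round 2 (the wife proposes): rejection yields 0 for the husband; the wife offers 0 and keeps 200.
Round 1 (the husband proposes): the wife can get 200 next round, worth 0.48 × 200 = 96 now, so the husband offers 96, keeping 104.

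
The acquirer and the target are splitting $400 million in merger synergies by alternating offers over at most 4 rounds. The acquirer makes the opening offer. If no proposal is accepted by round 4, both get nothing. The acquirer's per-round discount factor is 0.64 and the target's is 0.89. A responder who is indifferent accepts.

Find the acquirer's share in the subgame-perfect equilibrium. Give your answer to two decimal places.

Work backward from the last round.
Round 4 (the target proposes): rejection yields 0 for the acquirer; the target offers 0 and keeps 400.
Round 3 (the acquirer proposes): the target can get 400 next round, worth 0.89 × 400 = 356 now. The acquirer offers 356 and keeps 400 − 356 = 44.
Round 2 (the target proposes): the acquirer can get 44 next round, worth 0.64 × 44 = 28.16 now; the target offers that and keeps 371.84.
Round 1 (the acquirer proposes): the target can get 371.84 next round, worth 0.89 × 371.84 = 330.9376 now. The acquirer offers 330.9376 and keeps 400 − 330.9376 = 69.0624.

69.06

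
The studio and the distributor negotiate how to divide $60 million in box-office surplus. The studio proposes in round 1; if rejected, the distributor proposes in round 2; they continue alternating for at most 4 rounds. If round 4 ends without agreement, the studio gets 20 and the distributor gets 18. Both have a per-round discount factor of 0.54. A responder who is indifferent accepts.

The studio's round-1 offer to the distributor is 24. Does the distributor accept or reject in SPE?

Accept

Round 4 (the distributor proposes): the studio gets 20 if talks fail, so the distributor offers 20 and keeps 40.
Round 3 (the studio proposes): the distributor can get 40 next round, worth 0.54 × 40 = 21.6 now. The studio offers 21.6 and keeps 60 − 21.6 = 38.4.
Round 2 (the distributor proposes): the studio can get 38.4 next round, worth 0.54 × 38.4 = 20.736 now. The distributor offers 20.736 and keeps 60 − 20.736 = 39.264.
So by rejecting in round 1, the distributor gets 39.264 next round, worth 0.54 × 39.264 = 21.20256 now.
Offer 24 ≥ 21.20256, so the distributor accepts.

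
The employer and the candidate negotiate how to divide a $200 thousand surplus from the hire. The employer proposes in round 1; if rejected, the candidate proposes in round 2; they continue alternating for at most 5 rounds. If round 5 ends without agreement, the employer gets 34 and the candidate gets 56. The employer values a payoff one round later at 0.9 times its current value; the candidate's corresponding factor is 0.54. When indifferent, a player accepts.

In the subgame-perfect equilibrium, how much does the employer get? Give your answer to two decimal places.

170.72

Work backward from the last round.
Round 5 (the employer proposes): the candidate gets 56 if talks fail, so the employer offers 56 and keeps 144.
Round 4 (the candidate proposes): the employer can get 144 next round, worth 0.9 × 144 = 129.6 now. The candidate offers 129.6 and keeps 200 − 129.6 = 70.4.
Round 3 (the employer proposes): the candidate can get 70.4 next round, worth 0.54 × 70.4 = 38.016 now; the employer offers that and keeps 161.984.
Round 2 (the candidate proposes): the employer can get 161.984 next round, worth 0.9 × 161.984 = 145.7856 now; the candidate offers that and keeps 54.2144.
Round 1 (the employer proposes): the candidate can get 54.2144 next round, worth 0.54 × 54.2144 = 29.275776 now. The employer offers 29.275776 and keeps 200 − 29.275776 = 170.724224.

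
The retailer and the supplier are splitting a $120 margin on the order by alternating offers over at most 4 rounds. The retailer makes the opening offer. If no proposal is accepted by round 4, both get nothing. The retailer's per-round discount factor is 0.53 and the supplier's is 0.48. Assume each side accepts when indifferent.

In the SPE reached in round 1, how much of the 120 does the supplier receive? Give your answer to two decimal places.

41.73

Round 4 (the supplier proposes): the retailer will accept anything ≥ 0, so the supplier offers 0 and keeps 120.
Round 3 (the retailer proposes): the supplier can get 120 next round, worth 0.48 × 120 = 57.6 now; the retailer offers that and keeps 62.4.
Round 2 (the supplier proposes): the retailer can get 62.4 next round, worth 0.53 × 62.4 = 33.072 now. The supplier offers 33.072 and keeps 120 − 33.072 = 86.928.
Round 1 (the retailer proposes): the supplier can get 86.928 next round, worth 0.48 × 86.928 = 41.72544 now; the retailer offers that and keeps 78.27456.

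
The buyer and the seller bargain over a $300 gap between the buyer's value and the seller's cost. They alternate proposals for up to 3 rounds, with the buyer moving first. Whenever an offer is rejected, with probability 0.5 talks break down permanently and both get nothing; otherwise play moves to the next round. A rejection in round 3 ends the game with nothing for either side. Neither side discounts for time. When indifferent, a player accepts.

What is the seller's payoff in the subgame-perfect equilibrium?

75

By backward induction:
Round 3 (the buyer proposes): the seller will accept anything ≥ 0, so the buyer offers 0 and keeps 300.
Round 2 (the seller proposes): rejecting gives the buyer an expected 0.5 × 300 = 150, so the seller offers 150, keeping 150.
Round 1 (the buyer proposes): rejecting gives the seller an expected 0.5 × 150 = 75, so the buyer offers 75, keeping 225.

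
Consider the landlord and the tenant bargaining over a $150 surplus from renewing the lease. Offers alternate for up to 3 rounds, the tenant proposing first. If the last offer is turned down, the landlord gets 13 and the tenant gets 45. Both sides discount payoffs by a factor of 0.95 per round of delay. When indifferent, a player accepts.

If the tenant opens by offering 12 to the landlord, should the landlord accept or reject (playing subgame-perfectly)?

Work out the landlord's continuation value if the offer is rejected.
Round 3 (the tenant proposes): the landlord gets 13 if talks fail, so the tenant offers 13 and keeps 137.
Round 2 (the landlord proposes): the tenant can get 137 next round, worth 0.95 × 137 = 130.15 now. The landlord offers 130.15 and keeps 150 − 130.15 = 19.85.
So by rejecting in round 1, the landlord gets 19.85 next round, worth 0.95 × 19.85 = 18.8575 now.
Offer 12 < 18.8575, so the landlord rejects.

Reject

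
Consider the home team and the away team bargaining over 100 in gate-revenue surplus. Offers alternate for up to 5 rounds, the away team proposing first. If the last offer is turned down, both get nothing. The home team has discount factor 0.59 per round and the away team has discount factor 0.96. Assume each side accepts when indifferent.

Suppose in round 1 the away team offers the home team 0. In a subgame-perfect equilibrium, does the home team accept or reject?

Reject

Work out the home team's continuation value if the offer is rejected.
Round 5 (the away team proposes): rejection yields 0 for the home team; the away team offers 0 and keeps 100.
Round 4 (the home team proposes): the away team can get 100 next round, worth 0.96 × 100 = 96 now; the home team offers that and keeps 4.
Round 3 (the away team proposes): the home team can get 4 next round, worth 0.59 × 4 = 2.36 now; the away team offers that and keeps 97.64.
Round 2 (the home team proposes): the away team can get 97.64 next round, worth 0.96 × 97.64 = 93.7344 now; the home team offers that and keeps 6.2656.
So by rejecting in round 1, the home team gets 6.2656 next round, worth 0.59 × 6.2656 = 3.696704 now.
Offer 0 < 3.696704, so the home team rejects.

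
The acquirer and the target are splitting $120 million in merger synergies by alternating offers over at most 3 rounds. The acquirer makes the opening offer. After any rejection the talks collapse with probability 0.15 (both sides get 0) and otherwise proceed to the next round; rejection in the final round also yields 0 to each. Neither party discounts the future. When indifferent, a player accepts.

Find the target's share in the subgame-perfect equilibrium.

Round 3 (the acquirer proposes): rejection yields 0 for the target; the acquirer offers 0 and keeps 120.
Round 2 (the target proposes): rejecting gives the acquirer an expected 0.85 × 120 = 102. The target offers 102 and keeps 120 − 102 = 18.
Round 1 (the acquirer proposes): rejecting gives the target an expected 0.85 × 18 = 15.3; the acquirer offers that and keeps 104.7.

15.3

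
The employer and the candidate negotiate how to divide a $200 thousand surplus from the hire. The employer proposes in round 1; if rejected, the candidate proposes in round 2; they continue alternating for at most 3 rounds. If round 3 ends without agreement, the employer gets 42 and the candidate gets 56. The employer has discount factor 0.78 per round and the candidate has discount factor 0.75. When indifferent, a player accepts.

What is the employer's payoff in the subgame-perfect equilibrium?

Round 3 (the employer proposes): the candidate gets 56 if talks fail, so the employer offers 56 and keeps 144.
Round 2 (the candidate proposes): the employer can get 144 next round, worth 0.78 × 144 = 112.32 now. The candidate offers 112.32 and keeps 200 − 112.32 = 87.68.
Round 1 (the employer proposes): the candidate can get 87.68 next round, worth 0.75 × 87.68 = 65.76 now; the employer offers that and keeps 134.24.

134.24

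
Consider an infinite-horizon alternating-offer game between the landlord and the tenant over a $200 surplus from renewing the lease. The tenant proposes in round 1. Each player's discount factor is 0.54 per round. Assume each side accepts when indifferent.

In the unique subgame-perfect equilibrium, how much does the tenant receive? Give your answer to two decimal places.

When the tenant proposes, the landlord accepts any offer worth at least 0.54 times what the landlord would get by proposing next round; and vice versa.
This gives x = 200 − 0.54y and y = 200 − 0.54x, where x and y are each side's share when it proposes.
Hence (1 − 0.54·0.54)x = 200(1 − 0.54), i.e. 0.7084·x = 92.
x ≈ 129.8701; the landlord's share is 200 − x ≈ 70.1299.

129.87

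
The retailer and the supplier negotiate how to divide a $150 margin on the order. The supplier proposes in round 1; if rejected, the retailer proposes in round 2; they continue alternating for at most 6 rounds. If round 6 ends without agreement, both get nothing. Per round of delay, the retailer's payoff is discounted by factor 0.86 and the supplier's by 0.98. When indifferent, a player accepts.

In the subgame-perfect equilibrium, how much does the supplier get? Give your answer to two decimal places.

Round 6 (the retailer proposes): the supplier will accept anything ≥ 0, so the retailer offers 0 and keeps 150.
Round 5 (the supplier proposes): the retailer can get 150 next round, worth 0.86 × 150 = 129 now, so the supplier offers 129, keeping 21.
Round 4 (the retailer proposes): the supplier can get 21 next round, worth 0.98 × 21 = 20.58 now. The retailer offers 20.58 and keeps 150 − 20.58 = 129.42.
Round 3 (the supplier proposes): the retailer can get 129.42 next round, worth 0.86 × 129.42 = 111.3012 now. The supplier offers 111.3012 and keeps 150 − 111.3012 = 38.6988.
Round 2 (the retailer proposes): the supplier can get 38.6988 next round, worth 0.98 × 38.6988 = 37.924824 now. The retailer offers 37.924824 and keeps 150 − 37.924824 = 112.075176.
Round 1 (the supplier proposes): the retailer can get 112.075176 next round, worth 0.86 × 112.075176 = 96.38465136 now. The supplier offers 96.38465136 and keeps 150 − 96.38465136 = 53.61534864.

53.62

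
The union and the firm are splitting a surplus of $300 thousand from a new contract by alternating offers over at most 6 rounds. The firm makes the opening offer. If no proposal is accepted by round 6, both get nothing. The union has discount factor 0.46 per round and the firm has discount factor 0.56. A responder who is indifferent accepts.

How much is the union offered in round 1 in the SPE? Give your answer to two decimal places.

85.52

By backward induction:
Round 6 (the union proposes): rejection yields 0 for the firm; the union offers 0 and keeps 300.
Round 5 (the firm proposes): the union can get 300 next round, worth 0.46 × 300 = 138 now; the firm offers that and keeps 162.
Round 4 (the union proposes): the firm can get 162 next round, worth 0.56 × 162 = 90.72 now; the union offers that and keeps 209.28.
Round 3 (the firm proposes): the union can get 209.28 next round, worth 0.46 × 209.28 = 96.2688 now. The firm offers 96.2688 and keeps 300 − 96.2688 = 203.7312.
Round 2 (the union proposes): the firm can get 203.7312 next round, worth 0.56 × 203.7312 = 114.089472 now. The union offers 114.089472 and keeps 300 − 114.089472 = 185.910528.
Round 1 (the firm proposes): the union can get 185.910528 next round, worth 0.46 × 185.910528 = 85.51884288 now; the firm offers that and keeps 214.48115712.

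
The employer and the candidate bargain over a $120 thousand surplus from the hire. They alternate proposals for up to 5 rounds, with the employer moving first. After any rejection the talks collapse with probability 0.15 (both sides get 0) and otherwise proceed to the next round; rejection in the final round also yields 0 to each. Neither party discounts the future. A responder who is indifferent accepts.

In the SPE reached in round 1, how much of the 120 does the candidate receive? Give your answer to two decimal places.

26.35

Round 5 (the employer proposes): rejection yields 0 for the candidate; the employer offers 0 and keeps 120.
Round 4 (the candidate proposes): rejecting gives the employer an expected 0.85 × 120 = 102. The candidate offers 102 and keeps 120 − 102 = 18.
Round 3 (the employer proposes): rejecting gives the candidate an expected 0.85 × 18 = 15.3; the employer offers that and keeps 104.7.
Round 2 (the candidate proposes): rejecting gives the employer an expected 0.85 × 104.7 = 88.995, so the candidate offers 88.995, keeping 31.005.
Round 1 (the employer proposes): rejecting gives the candidate an expected 0.85 × 31.005 = 26.35425. The employer offers 26.35425 and keeps 120 − 26.35425 = 93.64575.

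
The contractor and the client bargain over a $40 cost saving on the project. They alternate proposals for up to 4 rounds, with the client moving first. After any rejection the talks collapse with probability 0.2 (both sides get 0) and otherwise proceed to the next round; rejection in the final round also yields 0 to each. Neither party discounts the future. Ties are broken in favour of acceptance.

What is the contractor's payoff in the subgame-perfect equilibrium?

26.88

By backward induction:
Round 4 (the contractor proposes): the client will accept anything ≥ 0, so the contractor offers 0 and keeps 40.
Round 3 (the client proposes): rejecting gives the contractor an expected 0.8 × 40 = 32. The client offers 32 and keeps 40 − 32 = 8.
Round 2 (the contractor proposes): rejecting gives the client an expected 0.8 × 8 = 6.4, so the contractor offers 6.4, keeping 33.6.
Round 1 (the client proposes): rejecting gives the contractor an expected 0.8 × 33.6 = 26.88, so the client offers 26.88, keeping 13.12.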